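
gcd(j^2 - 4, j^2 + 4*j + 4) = j + 2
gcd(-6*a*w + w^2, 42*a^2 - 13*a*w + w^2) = -6*a + w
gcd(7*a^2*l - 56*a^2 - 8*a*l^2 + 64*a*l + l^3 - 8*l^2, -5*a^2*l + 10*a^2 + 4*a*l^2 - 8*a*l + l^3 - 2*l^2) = a - l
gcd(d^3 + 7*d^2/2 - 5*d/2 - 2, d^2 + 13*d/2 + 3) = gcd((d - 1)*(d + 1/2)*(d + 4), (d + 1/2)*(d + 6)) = d + 1/2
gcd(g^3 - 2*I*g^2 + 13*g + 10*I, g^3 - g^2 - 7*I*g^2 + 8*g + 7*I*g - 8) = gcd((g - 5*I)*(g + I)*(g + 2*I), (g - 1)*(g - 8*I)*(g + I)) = g + I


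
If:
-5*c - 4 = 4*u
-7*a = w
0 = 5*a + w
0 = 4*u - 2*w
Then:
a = 0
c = -4/5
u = 0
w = 0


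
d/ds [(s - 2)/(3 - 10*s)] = -17/(10*s - 3)^2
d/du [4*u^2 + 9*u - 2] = 8*u + 9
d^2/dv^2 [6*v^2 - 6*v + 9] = 12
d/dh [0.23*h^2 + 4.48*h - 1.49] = 0.46*h + 4.48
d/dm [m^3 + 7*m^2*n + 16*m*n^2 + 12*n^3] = 3*m^2 + 14*m*n + 16*n^2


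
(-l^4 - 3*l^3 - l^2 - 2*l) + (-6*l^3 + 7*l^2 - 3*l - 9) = -l^4 - 9*l^3 + 6*l^2 - 5*l - 9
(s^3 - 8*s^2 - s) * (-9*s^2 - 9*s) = -9*s^5 + 63*s^4 + 81*s^3 + 9*s^2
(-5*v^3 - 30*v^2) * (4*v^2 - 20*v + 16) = -20*v^5 - 20*v^4 + 520*v^3 - 480*v^2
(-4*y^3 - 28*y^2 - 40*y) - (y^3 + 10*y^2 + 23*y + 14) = -5*y^3 - 38*y^2 - 63*y - 14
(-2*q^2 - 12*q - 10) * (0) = 0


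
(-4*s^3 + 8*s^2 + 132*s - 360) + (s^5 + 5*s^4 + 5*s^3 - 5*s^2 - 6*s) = s^5 + 5*s^4 + s^3 + 3*s^2 + 126*s - 360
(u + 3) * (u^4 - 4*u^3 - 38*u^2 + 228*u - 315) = u^5 - u^4 - 50*u^3 + 114*u^2 + 369*u - 945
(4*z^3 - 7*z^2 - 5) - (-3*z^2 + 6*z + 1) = 4*z^3 - 4*z^2 - 6*z - 6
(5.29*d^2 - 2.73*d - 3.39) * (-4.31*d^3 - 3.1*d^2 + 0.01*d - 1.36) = -22.7999*d^5 - 4.6327*d^4 + 23.1268*d^3 + 3.2873*d^2 + 3.6789*d + 4.6104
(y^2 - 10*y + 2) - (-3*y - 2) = y^2 - 7*y + 4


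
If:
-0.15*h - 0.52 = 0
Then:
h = -3.47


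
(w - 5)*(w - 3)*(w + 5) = w^3 - 3*w^2 - 25*w + 75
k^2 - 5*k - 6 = (k - 6)*(k + 1)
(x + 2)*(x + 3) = x^2 + 5*x + 6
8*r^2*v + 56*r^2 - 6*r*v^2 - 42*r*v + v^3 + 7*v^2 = (-4*r + v)*(-2*r + v)*(v + 7)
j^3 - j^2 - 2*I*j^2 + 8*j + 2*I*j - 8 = (j - 1)*(j - 4*I)*(j + 2*I)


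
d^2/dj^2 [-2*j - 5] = 0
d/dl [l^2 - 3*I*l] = 2*l - 3*I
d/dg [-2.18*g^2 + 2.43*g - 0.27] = 2.43 - 4.36*g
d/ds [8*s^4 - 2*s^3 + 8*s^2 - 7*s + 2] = 32*s^3 - 6*s^2 + 16*s - 7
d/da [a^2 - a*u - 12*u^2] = 2*a - u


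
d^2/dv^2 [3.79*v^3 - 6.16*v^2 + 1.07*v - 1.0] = 22.74*v - 12.32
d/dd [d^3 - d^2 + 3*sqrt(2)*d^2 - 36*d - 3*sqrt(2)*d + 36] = 3*d^2 - 2*d + 6*sqrt(2)*d - 36 - 3*sqrt(2)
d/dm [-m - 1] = -1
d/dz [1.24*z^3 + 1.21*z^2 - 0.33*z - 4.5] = 3.72*z^2 + 2.42*z - 0.33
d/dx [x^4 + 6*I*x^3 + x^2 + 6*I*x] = 4*x^3 + 18*I*x^2 + 2*x + 6*I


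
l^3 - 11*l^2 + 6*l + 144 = (l - 8)*(l - 6)*(l + 3)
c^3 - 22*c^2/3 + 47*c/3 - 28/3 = (c - 4)*(c - 7/3)*(c - 1)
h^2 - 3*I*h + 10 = (h - 5*I)*(h + 2*I)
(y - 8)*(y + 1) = y^2 - 7*y - 8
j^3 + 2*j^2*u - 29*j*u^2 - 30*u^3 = (j - 5*u)*(j + u)*(j + 6*u)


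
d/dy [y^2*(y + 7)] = y*(3*y + 14)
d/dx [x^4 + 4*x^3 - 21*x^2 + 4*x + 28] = 4*x^3 + 12*x^2 - 42*x + 4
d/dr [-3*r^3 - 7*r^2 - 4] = r*(-9*r - 14)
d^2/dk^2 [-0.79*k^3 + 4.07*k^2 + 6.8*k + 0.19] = 8.14 - 4.74*k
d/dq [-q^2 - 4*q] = -2*q - 4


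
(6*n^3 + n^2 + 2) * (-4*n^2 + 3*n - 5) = -24*n^5 + 14*n^4 - 27*n^3 - 13*n^2 + 6*n - 10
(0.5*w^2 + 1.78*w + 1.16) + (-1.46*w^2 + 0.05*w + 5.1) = -0.96*w^2 + 1.83*w + 6.26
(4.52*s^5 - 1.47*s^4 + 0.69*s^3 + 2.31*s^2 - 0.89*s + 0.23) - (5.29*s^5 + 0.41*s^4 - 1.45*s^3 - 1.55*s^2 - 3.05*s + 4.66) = -0.77*s^5 - 1.88*s^4 + 2.14*s^3 + 3.86*s^2 + 2.16*s - 4.43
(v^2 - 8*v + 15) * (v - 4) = v^3 - 12*v^2 + 47*v - 60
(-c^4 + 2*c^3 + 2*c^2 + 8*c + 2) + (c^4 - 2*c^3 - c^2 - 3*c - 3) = c^2 + 5*c - 1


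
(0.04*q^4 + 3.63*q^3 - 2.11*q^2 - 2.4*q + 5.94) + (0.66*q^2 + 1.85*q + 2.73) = 0.04*q^4 + 3.63*q^3 - 1.45*q^2 - 0.55*q + 8.67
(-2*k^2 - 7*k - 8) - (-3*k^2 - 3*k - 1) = k^2 - 4*k - 7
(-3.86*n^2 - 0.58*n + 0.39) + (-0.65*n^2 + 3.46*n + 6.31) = -4.51*n^2 + 2.88*n + 6.7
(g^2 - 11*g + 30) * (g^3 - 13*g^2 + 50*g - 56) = g^5 - 24*g^4 + 223*g^3 - 996*g^2 + 2116*g - 1680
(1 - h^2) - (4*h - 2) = -h^2 - 4*h + 3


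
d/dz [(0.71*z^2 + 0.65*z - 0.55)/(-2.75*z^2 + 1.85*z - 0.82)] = (3.101*z^2 - 4.1894*z + 0.4845)/(7.5625*z^4 - 10.175*z^3 + 7.9325*z^2 - 3.034*z + 0.6724)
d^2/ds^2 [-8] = 0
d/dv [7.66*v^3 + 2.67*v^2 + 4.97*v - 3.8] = 22.98*v^2 + 5.34*v + 4.97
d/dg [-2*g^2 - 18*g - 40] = -4*g - 18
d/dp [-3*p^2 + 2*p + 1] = 2 - 6*p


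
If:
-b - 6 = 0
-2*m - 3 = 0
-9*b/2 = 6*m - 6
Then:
No Solution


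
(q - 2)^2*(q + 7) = q^3 + 3*q^2 - 24*q + 28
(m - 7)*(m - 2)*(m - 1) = m^3 - 10*m^2 + 23*m - 14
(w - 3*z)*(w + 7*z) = w^2 + 4*w*z - 21*z^2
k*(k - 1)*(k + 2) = k^3 + k^2 - 2*k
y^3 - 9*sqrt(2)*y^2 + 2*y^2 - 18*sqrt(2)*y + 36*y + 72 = (y + 2)*(y - 6*sqrt(2))*(y - 3*sqrt(2))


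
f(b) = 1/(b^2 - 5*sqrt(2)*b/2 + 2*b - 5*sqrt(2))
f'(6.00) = -0.03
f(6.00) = 0.05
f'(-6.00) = 0.01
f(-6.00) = 0.03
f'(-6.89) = 0.01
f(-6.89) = 0.02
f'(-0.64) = 0.09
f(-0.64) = -0.18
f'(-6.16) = 0.01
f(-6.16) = 0.02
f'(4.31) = -0.30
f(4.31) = 0.20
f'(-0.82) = 0.12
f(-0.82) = -0.19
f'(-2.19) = 5.00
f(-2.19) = 0.92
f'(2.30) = -0.11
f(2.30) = -0.19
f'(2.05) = -0.07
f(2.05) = -0.17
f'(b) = (-2*b - 2 + 5*sqrt(2)/2)/(b^2 - 5*sqrt(2)*b/2 + 2*b - 5*sqrt(2))^2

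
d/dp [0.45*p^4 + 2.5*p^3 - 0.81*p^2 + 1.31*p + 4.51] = 1.8*p^3 + 7.5*p^2 - 1.62*p + 1.31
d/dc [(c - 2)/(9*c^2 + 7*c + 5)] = (9*c^2 + 7*c - (c - 2)*(18*c + 7) + 5)/(9*c^2 + 7*c + 5)^2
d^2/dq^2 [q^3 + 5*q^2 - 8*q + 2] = 6*q + 10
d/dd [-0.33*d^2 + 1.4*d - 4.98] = 1.4 - 0.66*d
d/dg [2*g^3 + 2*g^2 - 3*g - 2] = 6*g^2 + 4*g - 3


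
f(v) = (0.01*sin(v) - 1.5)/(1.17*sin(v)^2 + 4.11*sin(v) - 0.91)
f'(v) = (-2.34*sin(v)*cos(v) - 4.11*cos(v))*(0.01*sin(v) - 1.5)/(1.17*sin(v)^2 + 4.11*sin(v) - 0.91)^2 + 0.01*cos(v)/(1.17*sin(v)^2 + 4.11*sin(v) - 0.91)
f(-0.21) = 0.88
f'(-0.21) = 1.80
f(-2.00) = 0.41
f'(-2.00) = -0.09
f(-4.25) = -0.40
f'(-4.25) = -0.30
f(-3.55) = -1.65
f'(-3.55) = -8.42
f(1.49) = -0.34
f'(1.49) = 0.04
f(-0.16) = 0.98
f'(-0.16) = 2.34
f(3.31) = 0.96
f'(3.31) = -2.24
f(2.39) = -0.61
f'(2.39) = -1.05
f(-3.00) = 1.02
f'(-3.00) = -2.60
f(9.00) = -1.52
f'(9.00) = -7.17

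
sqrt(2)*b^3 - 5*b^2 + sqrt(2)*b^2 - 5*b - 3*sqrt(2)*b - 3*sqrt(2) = (b + 1)*(b - 3*sqrt(2))*(sqrt(2)*b + 1)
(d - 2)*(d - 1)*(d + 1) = d^3 - 2*d^2 - d + 2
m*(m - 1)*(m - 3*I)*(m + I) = m^4 - m^3 - 2*I*m^3 + 3*m^2 + 2*I*m^2 - 3*m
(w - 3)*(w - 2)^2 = w^3 - 7*w^2 + 16*w - 12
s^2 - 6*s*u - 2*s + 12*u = (s - 2)*(s - 6*u)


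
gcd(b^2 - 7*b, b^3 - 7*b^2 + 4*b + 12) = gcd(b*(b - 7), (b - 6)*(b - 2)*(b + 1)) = 1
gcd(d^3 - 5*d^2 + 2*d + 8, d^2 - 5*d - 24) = 1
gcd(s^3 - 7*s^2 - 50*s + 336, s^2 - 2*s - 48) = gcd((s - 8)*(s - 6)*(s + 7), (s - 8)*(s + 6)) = s - 8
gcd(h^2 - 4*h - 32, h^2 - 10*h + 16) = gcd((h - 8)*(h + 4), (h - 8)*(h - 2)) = h - 8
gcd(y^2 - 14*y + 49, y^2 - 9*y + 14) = y - 7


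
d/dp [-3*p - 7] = -3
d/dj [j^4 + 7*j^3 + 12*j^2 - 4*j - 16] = 4*j^3 + 21*j^2 + 24*j - 4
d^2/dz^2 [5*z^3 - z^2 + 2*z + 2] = 30*z - 2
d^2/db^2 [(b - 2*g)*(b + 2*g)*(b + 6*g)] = 6*b + 12*g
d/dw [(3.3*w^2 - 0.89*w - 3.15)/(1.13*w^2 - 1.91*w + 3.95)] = (-5.2973*w^2 + 33.189*w - 9.532)/(1.2769*w^4 - 4.3166*w^3 + 12.5751*w^2 - 15.089*w + 15.6025)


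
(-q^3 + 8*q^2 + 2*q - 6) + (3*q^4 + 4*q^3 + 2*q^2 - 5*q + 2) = 3*q^4 + 3*q^3 + 10*q^2 - 3*q - 4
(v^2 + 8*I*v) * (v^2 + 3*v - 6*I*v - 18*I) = v^4 + 3*v^3 + 2*I*v^3 + 48*v^2 + 6*I*v^2 + 144*v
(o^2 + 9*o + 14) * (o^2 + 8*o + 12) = o^4 + 17*o^3 + 98*o^2 + 220*o + 168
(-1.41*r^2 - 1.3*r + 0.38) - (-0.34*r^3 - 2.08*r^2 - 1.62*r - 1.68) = 0.34*r^3 + 0.67*r^2 + 0.32*r + 2.06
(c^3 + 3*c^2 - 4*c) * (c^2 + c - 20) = c^5 + 4*c^4 - 21*c^3 - 64*c^2 + 80*c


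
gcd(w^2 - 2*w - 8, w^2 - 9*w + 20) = w - 4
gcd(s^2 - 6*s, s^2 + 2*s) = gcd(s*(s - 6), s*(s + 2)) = s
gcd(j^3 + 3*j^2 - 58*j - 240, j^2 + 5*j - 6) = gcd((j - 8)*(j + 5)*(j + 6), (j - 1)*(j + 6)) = j + 6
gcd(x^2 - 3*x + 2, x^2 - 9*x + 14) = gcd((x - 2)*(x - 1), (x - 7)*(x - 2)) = x - 2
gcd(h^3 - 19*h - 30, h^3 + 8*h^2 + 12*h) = h + 2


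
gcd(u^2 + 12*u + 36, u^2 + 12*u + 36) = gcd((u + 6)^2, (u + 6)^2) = u^2 + 12*u + 36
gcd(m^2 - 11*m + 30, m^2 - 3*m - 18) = m - 6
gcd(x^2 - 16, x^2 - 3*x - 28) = x + 4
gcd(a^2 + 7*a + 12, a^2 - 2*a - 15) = a + 3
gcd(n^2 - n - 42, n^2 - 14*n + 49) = n - 7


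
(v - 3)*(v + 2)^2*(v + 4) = v^4 + 5*v^3 - 4*v^2 - 44*v - 48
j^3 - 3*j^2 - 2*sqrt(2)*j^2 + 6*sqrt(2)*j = j*(j - 3)*(j - 2*sqrt(2))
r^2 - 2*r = r*(r - 2)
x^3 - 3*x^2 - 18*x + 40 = (x - 5)*(x - 2)*(x + 4)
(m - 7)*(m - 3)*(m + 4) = m^3 - 6*m^2 - 19*m + 84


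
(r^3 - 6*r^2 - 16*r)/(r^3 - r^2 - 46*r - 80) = r/(r + 5)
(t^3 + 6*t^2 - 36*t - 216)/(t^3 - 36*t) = (t + 6)/t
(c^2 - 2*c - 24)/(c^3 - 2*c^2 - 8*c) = (-c^2 + 2*c + 24)/(c*(-c^2 + 2*c + 8))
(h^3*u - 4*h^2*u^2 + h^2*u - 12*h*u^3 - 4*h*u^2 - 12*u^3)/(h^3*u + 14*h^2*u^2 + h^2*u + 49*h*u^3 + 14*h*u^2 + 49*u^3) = (h^2 - 4*h*u - 12*u^2)/(h^2 + 14*h*u + 49*u^2)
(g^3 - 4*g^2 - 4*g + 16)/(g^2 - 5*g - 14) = (g^2 - 6*g + 8)/(g - 7)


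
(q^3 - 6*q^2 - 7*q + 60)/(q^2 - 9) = (q^2 - 9*q + 20)/(q - 3)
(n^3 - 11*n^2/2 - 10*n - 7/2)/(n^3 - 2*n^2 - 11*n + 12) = (2*n^3 - 11*n^2 - 20*n - 7)/(2*(n^3 - 2*n^2 - 11*n + 12))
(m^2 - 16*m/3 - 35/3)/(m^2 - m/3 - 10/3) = (m - 7)/(m - 2)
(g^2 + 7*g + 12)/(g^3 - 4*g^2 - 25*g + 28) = (g + 3)/(g^2 - 8*g + 7)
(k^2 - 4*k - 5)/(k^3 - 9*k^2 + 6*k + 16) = (k - 5)/(k^2 - 10*k + 16)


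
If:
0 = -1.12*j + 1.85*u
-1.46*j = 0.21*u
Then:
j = 0.00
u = 0.00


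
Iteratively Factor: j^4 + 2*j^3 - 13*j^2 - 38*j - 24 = (j + 1)*(j^3 + j^2 - 14*j - 24) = (j + 1)*(j + 2)*(j^2 - j - 12) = (j - 4)*(j + 1)*(j + 2)*(j + 3)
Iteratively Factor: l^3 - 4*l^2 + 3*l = (l - 1)*(l^2 - 3*l) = l*(l - 1)*(l - 3)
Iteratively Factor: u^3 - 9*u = (u)*(u^2 - 9) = u*(u + 3)*(u - 3)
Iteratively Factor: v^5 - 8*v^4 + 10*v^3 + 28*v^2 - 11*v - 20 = (v - 4)*(v^4 - 4*v^3 - 6*v^2 + 4*v + 5) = (v - 4)*(v + 1)*(v^3 - 5*v^2 - v + 5) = (v - 4)*(v - 1)*(v + 1)*(v^2 - 4*v - 5) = (v - 4)*(v - 1)*(v + 1)^2*(v - 5)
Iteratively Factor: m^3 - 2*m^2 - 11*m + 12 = (m - 4)*(m^2 + 2*m - 3) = (m - 4)*(m + 3)*(m - 1)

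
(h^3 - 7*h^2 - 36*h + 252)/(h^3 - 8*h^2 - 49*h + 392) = (h^2 - 36)/(h^2 - h - 56)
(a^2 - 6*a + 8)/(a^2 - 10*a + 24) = (a - 2)/(a - 6)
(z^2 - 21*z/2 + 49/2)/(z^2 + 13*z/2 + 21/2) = (2*z^2 - 21*z + 49)/(2*z^2 + 13*z + 21)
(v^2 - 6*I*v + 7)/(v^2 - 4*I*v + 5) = (v - 7*I)/(v - 5*I)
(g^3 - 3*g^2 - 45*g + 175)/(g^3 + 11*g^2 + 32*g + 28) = (g^2 - 10*g + 25)/(g^2 + 4*g + 4)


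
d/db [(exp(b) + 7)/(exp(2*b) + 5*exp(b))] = (-exp(2*b) - 14*exp(b) - 35)*exp(-b)/(exp(2*b) + 10*exp(b) + 25)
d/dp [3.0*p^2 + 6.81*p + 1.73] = 6.0*p + 6.81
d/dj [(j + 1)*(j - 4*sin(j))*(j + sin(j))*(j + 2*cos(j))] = -(j + 1)*(j - 4*sin(j))*(j + sin(j))*(2*sin(j) - 1) + (j + 1)*(j - 4*sin(j))*(j + 2*cos(j))*(cos(j) + 1) - (j + 1)*(j + sin(j))*(j + 2*cos(j))*(4*cos(j) - 1) + (j - 4*sin(j))*(j + sin(j))*(j + 2*cos(j))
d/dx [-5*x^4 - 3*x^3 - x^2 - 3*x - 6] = -20*x^3 - 9*x^2 - 2*x - 3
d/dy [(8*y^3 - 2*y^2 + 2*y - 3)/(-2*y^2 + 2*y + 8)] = (-8*y^4 + 16*y^3 + 96*y^2 - 22*y + 11)/(2*(y^4 - 2*y^3 - 7*y^2 + 8*y + 16))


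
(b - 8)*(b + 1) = b^2 - 7*b - 8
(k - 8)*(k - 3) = k^2 - 11*k + 24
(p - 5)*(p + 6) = p^2 + p - 30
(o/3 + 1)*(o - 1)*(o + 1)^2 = o^4/3 + 4*o^3/3 + 2*o^2/3 - 4*o/3 - 1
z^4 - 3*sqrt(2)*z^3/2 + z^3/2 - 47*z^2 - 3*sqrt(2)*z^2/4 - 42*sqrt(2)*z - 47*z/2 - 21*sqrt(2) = (z + 1/2)*(z - 6*sqrt(2))*(z + sqrt(2))*(z + 7*sqrt(2)/2)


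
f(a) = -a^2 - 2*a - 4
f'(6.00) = -14.00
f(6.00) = -52.00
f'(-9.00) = 16.00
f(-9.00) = -67.00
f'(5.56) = -13.12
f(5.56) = -46.03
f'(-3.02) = 4.04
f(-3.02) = -7.08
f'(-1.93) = 1.86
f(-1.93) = -3.86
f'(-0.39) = -1.22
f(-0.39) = -3.37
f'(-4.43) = 6.86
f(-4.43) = -14.76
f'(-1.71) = 1.42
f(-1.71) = -3.50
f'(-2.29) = 2.58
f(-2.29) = -4.66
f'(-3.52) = 5.04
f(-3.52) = -9.35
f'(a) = -2*a - 2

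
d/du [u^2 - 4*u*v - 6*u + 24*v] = 2*u - 4*v - 6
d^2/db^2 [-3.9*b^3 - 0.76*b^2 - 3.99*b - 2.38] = -23.4*b - 1.52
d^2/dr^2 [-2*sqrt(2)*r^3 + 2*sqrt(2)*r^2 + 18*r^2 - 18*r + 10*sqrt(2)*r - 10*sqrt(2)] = -12*sqrt(2)*r + 4*sqrt(2) + 36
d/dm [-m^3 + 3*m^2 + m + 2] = -3*m^2 + 6*m + 1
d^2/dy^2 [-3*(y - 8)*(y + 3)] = -6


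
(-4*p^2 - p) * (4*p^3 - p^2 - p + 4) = -16*p^5 + 5*p^3 - 15*p^2 - 4*p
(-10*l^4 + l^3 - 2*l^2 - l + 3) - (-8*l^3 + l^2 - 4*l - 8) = -10*l^4 + 9*l^3 - 3*l^2 + 3*l + 11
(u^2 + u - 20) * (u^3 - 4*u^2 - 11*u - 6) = u^5 - 3*u^4 - 35*u^3 + 63*u^2 + 214*u + 120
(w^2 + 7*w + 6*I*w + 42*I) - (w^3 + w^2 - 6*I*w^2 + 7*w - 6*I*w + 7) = -w^3 + 6*I*w^2 + 12*I*w - 7 + 42*I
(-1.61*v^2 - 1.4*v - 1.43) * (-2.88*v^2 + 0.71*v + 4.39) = 4.6368*v^4 + 2.8889*v^3 - 3.9435*v^2 - 7.1613*v - 6.2777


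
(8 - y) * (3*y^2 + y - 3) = -3*y^3 + 23*y^2 + 11*y - 24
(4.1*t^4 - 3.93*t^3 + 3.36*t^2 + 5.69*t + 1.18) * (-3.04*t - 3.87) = -12.464*t^5 - 3.9198*t^4 + 4.9947*t^3 - 30.3008*t^2 - 25.6075*t - 4.5666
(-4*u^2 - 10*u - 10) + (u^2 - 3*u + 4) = -3*u^2 - 13*u - 6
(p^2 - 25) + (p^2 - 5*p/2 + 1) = 2*p^2 - 5*p/2 - 24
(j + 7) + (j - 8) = 2*j - 1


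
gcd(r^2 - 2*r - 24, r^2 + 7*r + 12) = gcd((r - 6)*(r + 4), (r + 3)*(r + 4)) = r + 4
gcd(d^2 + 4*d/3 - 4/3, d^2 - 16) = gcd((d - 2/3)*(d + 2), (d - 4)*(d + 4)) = 1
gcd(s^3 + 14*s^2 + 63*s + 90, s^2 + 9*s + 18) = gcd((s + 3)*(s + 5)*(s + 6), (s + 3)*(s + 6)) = s^2 + 9*s + 18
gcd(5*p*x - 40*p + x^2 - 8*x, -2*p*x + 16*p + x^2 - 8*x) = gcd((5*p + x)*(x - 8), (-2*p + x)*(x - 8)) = x - 8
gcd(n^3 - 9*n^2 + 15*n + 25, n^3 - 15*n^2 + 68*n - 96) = 1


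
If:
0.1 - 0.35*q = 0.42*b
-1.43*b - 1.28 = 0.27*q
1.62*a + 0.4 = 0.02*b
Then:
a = -0.26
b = -1.23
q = 1.76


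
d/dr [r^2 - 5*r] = 2*r - 5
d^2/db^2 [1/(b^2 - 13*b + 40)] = 2*(-b^2 + 13*b + (2*b - 13)^2 - 40)/(b^2 - 13*b + 40)^3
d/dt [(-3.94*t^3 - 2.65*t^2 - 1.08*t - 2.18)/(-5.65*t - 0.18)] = (44.522*t^3 + 17.1001*t^2 + 0.954*t - 12.1226)/(31.9225*t^2 + 2.034*t + 0.0324)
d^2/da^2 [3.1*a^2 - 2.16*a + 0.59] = 6.20000000000000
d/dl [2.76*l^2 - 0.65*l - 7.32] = 5.52*l - 0.65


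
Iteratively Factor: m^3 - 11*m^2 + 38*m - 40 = (m - 5)*(m^2 - 6*m + 8) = (m - 5)*(m - 2)*(m - 4)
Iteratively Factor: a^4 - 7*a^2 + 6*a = (a - 1)*(a^3 + a^2 - 6*a) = (a - 2)*(a - 1)*(a^2 + 3*a) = (a - 2)*(a - 1)*(a + 3)*(a)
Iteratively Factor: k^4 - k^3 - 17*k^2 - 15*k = (k)*(k^3 - k^2 - 17*k - 15) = k*(k + 1)*(k^2 - 2*k - 15) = k*(k - 5)*(k + 1)*(k + 3)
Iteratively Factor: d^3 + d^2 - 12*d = (d)*(d^2 + d - 12) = d*(d + 4)*(d - 3)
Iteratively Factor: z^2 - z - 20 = (z - 5)*(z + 4)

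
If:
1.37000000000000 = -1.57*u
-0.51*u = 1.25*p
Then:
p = 0.36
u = -0.87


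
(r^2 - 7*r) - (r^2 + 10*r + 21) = -17*r - 21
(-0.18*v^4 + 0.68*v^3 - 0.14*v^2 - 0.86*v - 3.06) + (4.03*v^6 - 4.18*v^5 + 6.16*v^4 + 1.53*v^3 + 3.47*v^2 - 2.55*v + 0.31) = 4.03*v^6 - 4.18*v^5 + 5.98*v^4 + 2.21*v^3 + 3.33*v^2 - 3.41*v - 2.75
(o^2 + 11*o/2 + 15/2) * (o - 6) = o^3 - o^2/2 - 51*o/2 - 45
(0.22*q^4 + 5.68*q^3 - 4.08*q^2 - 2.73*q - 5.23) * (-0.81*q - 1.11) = -0.1782*q^5 - 4.845*q^4 - 3.0*q^3 + 6.7401*q^2 + 7.2666*q + 5.8053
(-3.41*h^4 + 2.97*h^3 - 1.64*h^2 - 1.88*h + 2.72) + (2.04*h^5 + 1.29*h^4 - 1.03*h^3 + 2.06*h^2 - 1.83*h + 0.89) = 2.04*h^5 - 2.12*h^4 + 1.94*h^3 + 0.42*h^2 - 3.71*h + 3.61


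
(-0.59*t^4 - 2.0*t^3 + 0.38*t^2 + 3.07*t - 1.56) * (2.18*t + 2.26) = -1.2862*t^5 - 5.6934*t^4 - 3.6916*t^3 + 7.5514*t^2 + 3.5374*t - 3.5256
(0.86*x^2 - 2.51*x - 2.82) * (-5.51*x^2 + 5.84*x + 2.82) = -4.7386*x^4 + 18.8525*x^3 + 3.305*x^2 - 23.547*x - 7.9524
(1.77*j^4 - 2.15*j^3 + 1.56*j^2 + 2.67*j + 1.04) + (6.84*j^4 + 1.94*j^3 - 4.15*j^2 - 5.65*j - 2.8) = 8.61*j^4 - 0.21*j^3 - 2.59*j^2 - 2.98*j - 1.76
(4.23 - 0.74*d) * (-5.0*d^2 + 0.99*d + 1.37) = 3.7*d^3 - 21.8826*d^2 + 3.1739*d + 5.7951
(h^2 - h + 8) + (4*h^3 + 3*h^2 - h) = 4*h^3 + 4*h^2 - 2*h + 8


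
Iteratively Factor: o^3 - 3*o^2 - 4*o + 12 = (o + 2)*(o^2 - 5*o + 6) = (o - 2)*(o + 2)*(o - 3)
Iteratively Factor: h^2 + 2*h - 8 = (h + 4)*(h - 2)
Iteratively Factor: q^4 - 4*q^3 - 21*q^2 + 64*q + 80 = (q - 5)*(q^3 + q^2 - 16*q - 16) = (q - 5)*(q + 4)*(q^2 - 3*q - 4) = (q - 5)*(q - 4)*(q + 4)*(q + 1)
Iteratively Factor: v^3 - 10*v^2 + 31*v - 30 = (v - 2)*(v^2 - 8*v + 15) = (v - 5)*(v - 2)*(v - 3)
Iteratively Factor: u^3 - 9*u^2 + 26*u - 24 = (u - 4)*(u^2 - 5*u + 6) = (u - 4)*(u - 3)*(u - 2)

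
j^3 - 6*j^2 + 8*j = j*(j - 4)*(j - 2)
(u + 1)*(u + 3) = u^2 + 4*u + 3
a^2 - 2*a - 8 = (a - 4)*(a + 2)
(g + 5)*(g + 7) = g^2 + 12*g + 35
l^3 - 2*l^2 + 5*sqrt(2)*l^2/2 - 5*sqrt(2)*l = l*(l - 2)*(l + 5*sqrt(2)/2)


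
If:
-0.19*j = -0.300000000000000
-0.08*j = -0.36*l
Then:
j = 1.58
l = 0.35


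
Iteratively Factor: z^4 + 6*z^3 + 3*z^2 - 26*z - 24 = (z + 3)*(z^3 + 3*z^2 - 6*z - 8) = (z + 1)*(z + 3)*(z^2 + 2*z - 8) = (z - 2)*(z + 1)*(z + 3)*(z + 4)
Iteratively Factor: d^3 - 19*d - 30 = (d - 5)*(d^2 + 5*d + 6) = (d - 5)*(d + 3)*(d + 2)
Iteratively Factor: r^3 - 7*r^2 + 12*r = (r - 3)*(r^2 - 4*r) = r*(r - 3)*(r - 4)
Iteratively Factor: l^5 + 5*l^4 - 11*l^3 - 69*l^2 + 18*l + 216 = (l - 2)*(l^4 + 7*l^3 + 3*l^2 - 63*l - 108) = (l - 2)*(l + 4)*(l^3 + 3*l^2 - 9*l - 27) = (l - 2)*(l + 3)*(l + 4)*(l^2 - 9) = (l - 3)*(l - 2)*(l + 3)*(l + 4)*(l + 3)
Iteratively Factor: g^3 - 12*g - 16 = (g - 4)*(g^2 + 4*g + 4) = (g - 4)*(g + 2)*(g + 2)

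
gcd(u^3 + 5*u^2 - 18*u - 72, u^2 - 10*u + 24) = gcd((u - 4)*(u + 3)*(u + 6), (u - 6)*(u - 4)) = u - 4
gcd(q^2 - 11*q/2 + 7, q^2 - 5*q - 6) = 1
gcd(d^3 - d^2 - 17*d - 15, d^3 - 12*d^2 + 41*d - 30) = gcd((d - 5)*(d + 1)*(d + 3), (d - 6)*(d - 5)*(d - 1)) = d - 5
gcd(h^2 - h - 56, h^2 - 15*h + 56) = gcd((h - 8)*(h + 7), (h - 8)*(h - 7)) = h - 8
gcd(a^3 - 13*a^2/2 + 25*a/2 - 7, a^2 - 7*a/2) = a - 7/2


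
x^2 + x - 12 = (x - 3)*(x + 4)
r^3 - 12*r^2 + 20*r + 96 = (r - 8)*(r - 6)*(r + 2)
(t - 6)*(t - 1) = t^2 - 7*t + 6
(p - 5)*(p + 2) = p^2 - 3*p - 10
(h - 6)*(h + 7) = h^2 + h - 42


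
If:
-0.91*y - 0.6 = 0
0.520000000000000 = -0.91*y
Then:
No Solution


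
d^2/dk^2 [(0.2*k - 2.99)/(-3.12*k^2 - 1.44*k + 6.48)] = (-(0.2*k - 2.99)*(6.24*k + 1.44)*(12.48*k + 2.88) + (3.744*k - 18.0816)*(3.12*k^2 + 1.44*k - 6.48))/(3.12*k^2 + 1.44*k - 6.48)^3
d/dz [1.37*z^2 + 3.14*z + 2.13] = 2.74*z + 3.14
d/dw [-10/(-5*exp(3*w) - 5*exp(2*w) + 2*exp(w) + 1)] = (-150*exp(2*w) - 100*exp(w) + 20)*exp(w)/(5*exp(3*w) + 5*exp(2*w) - 2*exp(w) - 1)^2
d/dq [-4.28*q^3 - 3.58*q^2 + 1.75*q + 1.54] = -12.84*q^2 - 7.16*q + 1.75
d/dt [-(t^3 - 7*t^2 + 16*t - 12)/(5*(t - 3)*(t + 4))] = (-t^2 - 8*t + 20)/(5*(t^2 + 8*t + 16))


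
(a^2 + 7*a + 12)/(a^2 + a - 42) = (a^2 + 7*a + 12)/(a^2 + a - 42)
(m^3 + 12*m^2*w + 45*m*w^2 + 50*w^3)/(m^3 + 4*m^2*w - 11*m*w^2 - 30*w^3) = (-m - 5*w)/(-m + 3*w)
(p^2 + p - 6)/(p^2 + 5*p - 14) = (p + 3)/(p + 7)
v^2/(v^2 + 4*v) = v/(v + 4)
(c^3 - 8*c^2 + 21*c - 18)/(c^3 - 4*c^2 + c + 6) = (c - 3)/(c + 1)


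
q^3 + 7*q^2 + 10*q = q*(q + 2)*(q + 5)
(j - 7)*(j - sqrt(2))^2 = j^3 - 7*j^2 - 2*sqrt(2)*j^2 + 2*j + 14*sqrt(2)*j - 14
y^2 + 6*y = y*(y + 6)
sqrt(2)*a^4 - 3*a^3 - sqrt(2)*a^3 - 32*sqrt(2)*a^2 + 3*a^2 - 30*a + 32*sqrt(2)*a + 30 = (a - 1)*(a - 5*sqrt(2))*(a + 3*sqrt(2))*(sqrt(2)*a + 1)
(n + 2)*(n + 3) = n^2 + 5*n + 6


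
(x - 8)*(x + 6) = x^2 - 2*x - 48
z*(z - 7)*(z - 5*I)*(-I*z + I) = -I*z^4 - 5*z^3 + 8*I*z^3 + 40*z^2 - 7*I*z^2 - 35*z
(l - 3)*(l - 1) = l^2 - 4*l + 3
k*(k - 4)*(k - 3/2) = k^3 - 11*k^2/2 + 6*k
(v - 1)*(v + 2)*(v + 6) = v^3 + 7*v^2 + 4*v - 12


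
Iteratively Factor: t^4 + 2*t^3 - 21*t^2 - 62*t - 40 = (t + 4)*(t^3 - 2*t^2 - 13*t - 10) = (t + 2)*(t + 4)*(t^2 - 4*t - 5) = (t + 1)*(t + 2)*(t + 4)*(t - 5)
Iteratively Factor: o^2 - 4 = (o + 2)*(o - 2)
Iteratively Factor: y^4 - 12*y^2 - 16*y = (y - 4)*(y^3 + 4*y^2 + 4*y) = y*(y - 4)*(y^2 + 4*y + 4) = y*(y - 4)*(y + 2)*(y + 2)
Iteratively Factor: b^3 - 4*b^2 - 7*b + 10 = (b - 5)*(b^2 + b - 2) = (b - 5)*(b - 1)*(b + 2)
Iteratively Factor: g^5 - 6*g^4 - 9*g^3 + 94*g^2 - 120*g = (g)*(g^4 - 6*g^3 - 9*g^2 + 94*g - 120) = g*(g + 4)*(g^3 - 10*g^2 + 31*g - 30) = g*(g - 5)*(g + 4)*(g^2 - 5*g + 6) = g*(g - 5)*(g - 3)*(g + 4)*(g - 2)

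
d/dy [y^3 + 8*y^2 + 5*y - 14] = 3*y^2 + 16*y + 5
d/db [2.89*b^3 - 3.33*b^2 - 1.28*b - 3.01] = 8.67*b^2 - 6.66*b - 1.28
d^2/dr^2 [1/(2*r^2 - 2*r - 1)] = 4*(2*r^2 - 2*r - 2*(2*r - 1)^2 - 1)/(-2*r^2 + 2*r + 1)^3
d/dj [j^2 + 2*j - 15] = 2*j + 2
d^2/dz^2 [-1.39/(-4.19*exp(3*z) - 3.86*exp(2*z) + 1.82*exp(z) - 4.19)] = ((-52.4169*exp(2*z) - 21.4616*exp(z) + 2.5298)*(4.19*exp(3*z) + 3.86*exp(2*z) - 1.82*exp(z) + 4.19) + 1.39*(12.57*exp(2*z) + 7.72*exp(z) - 1.82)*(25.14*exp(2*z) + 15.44*exp(z) - 3.64)*exp(z))*exp(z)/(4.19*exp(3*z) + 3.86*exp(2*z) - 1.82*exp(z) + 4.19)^3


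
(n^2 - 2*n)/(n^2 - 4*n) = (n - 2)/(n - 4)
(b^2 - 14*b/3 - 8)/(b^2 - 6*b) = (b + 4/3)/b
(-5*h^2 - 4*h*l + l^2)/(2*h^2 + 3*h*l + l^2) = (-5*h + l)/(2*h + l)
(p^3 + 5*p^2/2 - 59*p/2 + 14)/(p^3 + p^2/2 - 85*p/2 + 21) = (p - 4)/(p - 6)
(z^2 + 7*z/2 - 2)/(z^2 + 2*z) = (z^2 + 7*z/2 - 2)/(z*(z + 2))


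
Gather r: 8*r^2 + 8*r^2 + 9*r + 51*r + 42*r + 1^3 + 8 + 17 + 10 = 16*r^2 + 102*r + 36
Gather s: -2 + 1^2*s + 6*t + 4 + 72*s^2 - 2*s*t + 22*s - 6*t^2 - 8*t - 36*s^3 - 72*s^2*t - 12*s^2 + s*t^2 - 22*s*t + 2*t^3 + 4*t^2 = -36*s^3 + s^2*(60 - 72*t) + s*(t^2 - 24*t + 23) + 2*t^3 - 2*t^2 - 2*t + 2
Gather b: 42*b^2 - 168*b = 42*b^2 - 168*b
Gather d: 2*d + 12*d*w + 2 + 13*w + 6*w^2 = d*(12*w + 2) + 6*w^2 + 13*w + 2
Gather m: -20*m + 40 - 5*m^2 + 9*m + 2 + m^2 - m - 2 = -4*m^2 - 12*m + 40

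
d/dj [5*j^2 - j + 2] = 10*j - 1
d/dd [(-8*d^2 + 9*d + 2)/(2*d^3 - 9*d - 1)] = ((16*d - 9)*(-2*d^3 + 9*d + 1) - 3*(2*d^2 - 3)*(-8*d^2 + 9*d + 2))/(-2*d^3 + 9*d + 1)^2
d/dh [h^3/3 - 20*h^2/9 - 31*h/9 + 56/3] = h^2 - 40*h/9 - 31/9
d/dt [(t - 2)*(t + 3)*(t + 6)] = t*(3*t + 14)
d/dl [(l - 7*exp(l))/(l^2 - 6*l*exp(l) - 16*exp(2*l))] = (2*(l - 7*exp(l))*(3*l*exp(l) - l + 16*exp(2*l) + 3*exp(l)) + (7*exp(l) - 1)*(-l^2 + 6*l*exp(l) + 16*exp(2*l)))/(-l^2 + 6*l*exp(l) + 16*exp(2*l))^2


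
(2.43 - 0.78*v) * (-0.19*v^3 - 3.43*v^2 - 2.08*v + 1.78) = 0.1482*v^4 + 2.2137*v^3 - 6.7125*v^2 - 6.4428*v + 4.3254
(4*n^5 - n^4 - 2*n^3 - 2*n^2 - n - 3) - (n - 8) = 4*n^5 - n^4 - 2*n^3 - 2*n^2 - 2*n + 5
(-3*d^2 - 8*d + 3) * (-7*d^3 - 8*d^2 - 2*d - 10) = 21*d^5 + 80*d^4 + 49*d^3 + 22*d^2 + 74*d - 30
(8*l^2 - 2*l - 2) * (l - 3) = 8*l^3 - 26*l^2 + 4*l + 6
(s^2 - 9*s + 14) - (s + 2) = s^2 - 10*s + 12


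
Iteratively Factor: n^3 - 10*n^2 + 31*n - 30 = (n - 5)*(n^2 - 5*n + 6) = (n - 5)*(n - 3)*(n - 2)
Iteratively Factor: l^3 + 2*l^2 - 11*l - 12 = (l + 1)*(l^2 + l - 12) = (l + 1)*(l + 4)*(l - 3)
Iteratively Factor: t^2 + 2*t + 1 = (t + 1)*(t + 1)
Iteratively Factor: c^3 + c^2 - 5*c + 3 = (c - 1)*(c^2 + 2*c - 3) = (c - 1)^2*(c + 3)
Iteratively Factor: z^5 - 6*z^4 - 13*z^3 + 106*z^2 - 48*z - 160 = (z + 4)*(z^4 - 10*z^3 + 27*z^2 - 2*z - 40) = (z + 1)*(z + 4)*(z^3 - 11*z^2 + 38*z - 40) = (z - 5)*(z + 1)*(z + 4)*(z^2 - 6*z + 8) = (z - 5)*(z - 2)*(z + 1)*(z + 4)*(z - 4)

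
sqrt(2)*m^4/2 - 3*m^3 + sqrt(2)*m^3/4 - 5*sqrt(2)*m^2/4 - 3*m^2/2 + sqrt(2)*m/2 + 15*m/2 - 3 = (m - 1)*(m - 1/2)*(m - 3*sqrt(2))*(sqrt(2)*m/2 + sqrt(2))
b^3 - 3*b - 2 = (b - 2)*(b + 1)^2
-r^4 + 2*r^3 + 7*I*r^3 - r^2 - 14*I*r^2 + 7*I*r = r*(r - 7*I)*(I*r - I)^2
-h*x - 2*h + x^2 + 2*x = (-h + x)*(x + 2)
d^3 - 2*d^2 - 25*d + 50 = (d - 5)*(d - 2)*(d + 5)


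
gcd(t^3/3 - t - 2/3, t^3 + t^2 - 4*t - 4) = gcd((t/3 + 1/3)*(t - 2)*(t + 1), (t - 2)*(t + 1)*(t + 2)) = t^2 - t - 2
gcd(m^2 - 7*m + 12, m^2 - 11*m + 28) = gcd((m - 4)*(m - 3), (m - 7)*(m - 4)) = m - 4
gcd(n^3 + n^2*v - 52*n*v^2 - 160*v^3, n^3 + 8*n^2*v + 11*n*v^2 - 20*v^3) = n^2 + 9*n*v + 20*v^2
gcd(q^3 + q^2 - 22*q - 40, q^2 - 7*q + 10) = q - 5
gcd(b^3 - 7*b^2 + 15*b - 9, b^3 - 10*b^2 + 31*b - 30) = b - 3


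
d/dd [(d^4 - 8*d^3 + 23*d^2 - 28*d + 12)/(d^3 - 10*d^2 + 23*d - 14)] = (d^2 - 14*d + 29)/(d^2 - 14*d + 49)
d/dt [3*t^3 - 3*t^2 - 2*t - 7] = 9*t^2 - 6*t - 2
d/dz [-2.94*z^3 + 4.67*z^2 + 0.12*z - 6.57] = -8.82*z^2 + 9.34*z + 0.12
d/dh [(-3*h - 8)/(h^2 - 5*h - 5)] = (3*h^2 + 16*h - 25)/(h^4 - 10*h^3 + 15*h^2 + 50*h + 25)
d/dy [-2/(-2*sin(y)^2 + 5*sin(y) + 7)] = 2*(5 - 4*sin(y))*cos(y)/(5*sin(y) + cos(2*y) + 6)^2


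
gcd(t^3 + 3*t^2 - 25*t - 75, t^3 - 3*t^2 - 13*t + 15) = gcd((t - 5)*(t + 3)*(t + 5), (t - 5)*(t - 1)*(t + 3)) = t^2 - 2*t - 15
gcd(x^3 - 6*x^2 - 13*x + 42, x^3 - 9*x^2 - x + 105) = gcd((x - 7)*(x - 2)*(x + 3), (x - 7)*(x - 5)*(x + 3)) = x^2 - 4*x - 21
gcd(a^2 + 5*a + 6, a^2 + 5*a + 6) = a^2 + 5*a + 6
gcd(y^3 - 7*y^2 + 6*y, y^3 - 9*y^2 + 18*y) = y^2 - 6*y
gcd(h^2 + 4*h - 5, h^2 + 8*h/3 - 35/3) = h + 5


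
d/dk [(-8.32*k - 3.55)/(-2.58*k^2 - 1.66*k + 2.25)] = (21.4656*k^2 + 13.8112*k - (5.16*k + 1.66)*(8.32*k + 3.55) - 18.72)/(2.58*k^2 + 1.66*k - 2.25)^2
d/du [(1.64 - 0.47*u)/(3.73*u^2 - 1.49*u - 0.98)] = (1.7531*u^2 - 12.2344*u + 2.9042)/(13.9129*u^4 - 11.1154*u^3 - 5.0907*u^2 + 2.9204*u + 0.9604)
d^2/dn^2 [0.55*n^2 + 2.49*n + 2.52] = 1.10000000000000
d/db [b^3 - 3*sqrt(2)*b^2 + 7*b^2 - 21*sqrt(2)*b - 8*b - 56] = 3*b^2 - 6*sqrt(2)*b + 14*b - 21*sqrt(2) - 8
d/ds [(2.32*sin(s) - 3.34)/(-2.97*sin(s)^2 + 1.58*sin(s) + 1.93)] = (6.8904*sin(s)^2 - 19.8396*sin(s) + 9.7548)*cos(s)/(8.8209*sin(s)^4 - 9.3852*sin(s)^3 - 8.9678*sin(s)^2 + 6.0988*sin(s) + 3.7249)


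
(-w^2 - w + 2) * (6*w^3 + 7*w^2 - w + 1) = -6*w^5 - 13*w^4 + 6*w^3 + 14*w^2 - 3*w + 2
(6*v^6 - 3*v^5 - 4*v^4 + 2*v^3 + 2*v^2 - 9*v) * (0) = 0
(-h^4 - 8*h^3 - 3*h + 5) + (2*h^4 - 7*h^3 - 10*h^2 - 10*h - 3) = h^4 - 15*h^3 - 10*h^2 - 13*h + 2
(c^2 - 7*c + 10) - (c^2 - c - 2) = 12 - 6*c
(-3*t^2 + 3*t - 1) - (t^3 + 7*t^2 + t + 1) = -t^3 - 10*t^2 + 2*t - 2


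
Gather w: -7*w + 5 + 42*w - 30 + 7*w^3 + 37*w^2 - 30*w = 7*w^3 + 37*w^2 + 5*w - 25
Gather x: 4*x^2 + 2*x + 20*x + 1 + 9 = 4*x^2 + 22*x + 10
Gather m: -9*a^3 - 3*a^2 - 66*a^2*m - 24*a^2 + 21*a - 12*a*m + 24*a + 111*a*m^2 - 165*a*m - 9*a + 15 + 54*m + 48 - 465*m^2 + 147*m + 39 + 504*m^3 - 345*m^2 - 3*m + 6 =-9*a^3 - 27*a^2 + 36*a + 504*m^3 + m^2*(111*a - 810) + m*(-66*a^2 - 177*a + 198) + 108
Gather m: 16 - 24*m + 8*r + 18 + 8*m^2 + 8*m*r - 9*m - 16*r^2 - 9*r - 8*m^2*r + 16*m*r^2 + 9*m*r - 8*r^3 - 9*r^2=m^2*(8 - 8*r) + m*(16*r^2 + 17*r - 33) - 8*r^3 - 25*r^2 - r + 34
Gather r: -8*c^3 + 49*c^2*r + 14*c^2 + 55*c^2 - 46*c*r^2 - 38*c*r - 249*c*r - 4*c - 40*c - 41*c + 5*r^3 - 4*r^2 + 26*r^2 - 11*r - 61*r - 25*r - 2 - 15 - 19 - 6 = -8*c^3 + 69*c^2 - 85*c + 5*r^3 + r^2*(22 - 46*c) + r*(49*c^2 - 287*c - 97) - 42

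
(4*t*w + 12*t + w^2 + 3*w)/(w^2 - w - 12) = (4*t + w)/(w - 4)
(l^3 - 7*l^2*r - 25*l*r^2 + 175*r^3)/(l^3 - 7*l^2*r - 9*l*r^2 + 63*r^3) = (-l^2 + 25*r^2)/(-l^2 + 9*r^2)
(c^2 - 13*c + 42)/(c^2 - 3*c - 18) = (c - 7)/(c + 3)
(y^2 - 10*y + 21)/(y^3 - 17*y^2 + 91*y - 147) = 1/(y - 7)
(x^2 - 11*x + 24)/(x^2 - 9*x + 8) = (x - 3)/(x - 1)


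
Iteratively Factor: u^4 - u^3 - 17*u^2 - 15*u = (u + 1)*(u^3 - 2*u^2 - 15*u) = (u + 1)*(u + 3)*(u^2 - 5*u) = u*(u + 1)*(u + 3)*(u - 5)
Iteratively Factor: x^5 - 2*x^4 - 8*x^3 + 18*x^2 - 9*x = (x - 3)*(x^4 + x^3 - 5*x^2 + 3*x) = x*(x - 3)*(x^3 + x^2 - 5*x + 3) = x*(x - 3)*(x - 1)*(x^2 + 2*x - 3) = x*(x - 3)*(x - 1)^2*(x + 3)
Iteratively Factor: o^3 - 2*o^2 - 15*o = (o + 3)*(o^2 - 5*o) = (o - 5)*(o + 3)*(o)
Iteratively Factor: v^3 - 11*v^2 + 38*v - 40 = (v - 2)*(v^2 - 9*v + 20) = (v - 5)*(v - 2)*(v - 4)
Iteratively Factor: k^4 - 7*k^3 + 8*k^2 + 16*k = (k + 1)*(k^3 - 8*k^2 + 16*k) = (k - 4)*(k + 1)*(k^2 - 4*k) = (k - 4)^2*(k + 1)*(k)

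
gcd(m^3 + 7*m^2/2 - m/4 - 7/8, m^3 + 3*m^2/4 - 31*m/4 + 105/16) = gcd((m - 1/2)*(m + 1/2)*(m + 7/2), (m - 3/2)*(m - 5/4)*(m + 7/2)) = m + 7/2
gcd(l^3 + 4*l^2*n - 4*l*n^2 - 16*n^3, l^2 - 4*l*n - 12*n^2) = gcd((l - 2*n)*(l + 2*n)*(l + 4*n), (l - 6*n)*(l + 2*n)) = l + 2*n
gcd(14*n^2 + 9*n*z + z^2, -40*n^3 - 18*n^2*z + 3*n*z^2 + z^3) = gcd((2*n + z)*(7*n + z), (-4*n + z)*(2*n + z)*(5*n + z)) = 2*n + z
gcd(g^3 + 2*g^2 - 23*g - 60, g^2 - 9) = g + 3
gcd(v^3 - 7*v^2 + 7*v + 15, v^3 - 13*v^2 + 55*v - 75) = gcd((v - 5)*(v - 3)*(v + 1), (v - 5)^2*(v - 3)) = v^2 - 8*v + 15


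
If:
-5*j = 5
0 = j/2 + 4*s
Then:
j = -1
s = 1/8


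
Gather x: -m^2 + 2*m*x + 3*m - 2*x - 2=-m^2 + 3*m + x*(2*m - 2) - 2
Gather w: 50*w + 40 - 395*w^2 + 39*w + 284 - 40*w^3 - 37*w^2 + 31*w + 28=-40*w^3 - 432*w^2 + 120*w + 352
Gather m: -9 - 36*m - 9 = -36*m - 18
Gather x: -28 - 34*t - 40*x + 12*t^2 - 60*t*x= 12*t^2 - 34*t + x*(-60*t - 40) - 28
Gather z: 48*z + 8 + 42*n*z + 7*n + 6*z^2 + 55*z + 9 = 7*n + 6*z^2 + z*(42*n + 103) + 17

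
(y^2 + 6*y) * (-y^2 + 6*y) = -y^4 + 36*y^2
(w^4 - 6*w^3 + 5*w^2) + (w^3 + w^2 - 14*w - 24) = w^4 - 5*w^3 + 6*w^2 - 14*w - 24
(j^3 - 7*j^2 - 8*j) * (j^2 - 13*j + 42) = j^5 - 20*j^4 + 125*j^3 - 190*j^2 - 336*j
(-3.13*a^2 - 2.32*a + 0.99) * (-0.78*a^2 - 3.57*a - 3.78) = 2.4414*a^4 + 12.9837*a^3 + 19.3416*a^2 + 5.2353*a - 3.7422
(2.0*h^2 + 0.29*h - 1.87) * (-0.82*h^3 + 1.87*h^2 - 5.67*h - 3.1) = -1.64*h^5 + 3.5022*h^4 - 9.2643*h^3 - 11.3412*h^2 + 9.7039*h + 5.797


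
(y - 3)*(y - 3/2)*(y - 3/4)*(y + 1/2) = y^4 - 19*y^3/4 + 21*y^2/4 + 9*y/16 - 27/16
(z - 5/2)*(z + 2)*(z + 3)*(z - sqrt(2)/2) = z^4 - sqrt(2)*z^3/2 + 5*z^3/2 - 13*z^2/2 - 5*sqrt(2)*z^2/4 - 15*z + 13*sqrt(2)*z/4 + 15*sqrt(2)/2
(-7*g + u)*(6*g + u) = -42*g^2 - g*u + u^2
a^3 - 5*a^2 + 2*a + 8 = (a - 4)*(a - 2)*(a + 1)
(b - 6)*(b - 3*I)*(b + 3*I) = b^3 - 6*b^2 + 9*b - 54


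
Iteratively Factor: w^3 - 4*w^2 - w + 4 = (w + 1)*(w^2 - 5*w + 4) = (w - 1)*(w + 1)*(w - 4)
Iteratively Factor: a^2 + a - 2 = (a + 2)*(a - 1)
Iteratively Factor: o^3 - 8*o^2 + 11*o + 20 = (o - 5)*(o^2 - 3*o - 4) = (o - 5)*(o - 4)*(o + 1)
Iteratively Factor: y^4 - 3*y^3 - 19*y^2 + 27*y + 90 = (y - 3)*(y^3 - 19*y - 30) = (y - 3)*(y + 2)*(y^2 - 2*y - 15) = (y - 3)*(y + 2)*(y + 3)*(y - 5)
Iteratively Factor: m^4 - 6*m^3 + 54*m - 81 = (m - 3)*(m^3 - 3*m^2 - 9*m + 27) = (m - 3)*(m + 3)*(m^2 - 6*m + 9) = (m - 3)^2*(m + 3)*(m - 3)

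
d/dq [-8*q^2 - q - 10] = -16*q - 1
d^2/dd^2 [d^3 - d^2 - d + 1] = 6*d - 2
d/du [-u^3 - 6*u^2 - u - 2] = -3*u^2 - 12*u - 1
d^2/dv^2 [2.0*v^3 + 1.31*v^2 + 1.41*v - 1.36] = 12.0*v + 2.62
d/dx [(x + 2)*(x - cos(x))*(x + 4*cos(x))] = -(x + 2)*(x - cos(x))*(4*sin(x) - 1) + (x + 2)*(x + 4*cos(x))*(sin(x) + 1) + (x - cos(x))*(x + 4*cos(x))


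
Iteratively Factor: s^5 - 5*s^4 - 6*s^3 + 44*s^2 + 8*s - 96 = (s - 4)*(s^4 - s^3 - 10*s^2 + 4*s + 24) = (s - 4)*(s + 2)*(s^3 - 3*s^2 - 4*s + 12) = (s - 4)*(s + 2)^2*(s^2 - 5*s + 6) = (s - 4)*(s - 2)*(s + 2)^2*(s - 3)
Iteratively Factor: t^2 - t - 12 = (t - 4)*(t + 3)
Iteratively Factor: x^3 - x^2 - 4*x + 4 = (x - 2)*(x^2 + x - 2) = (x - 2)*(x + 2)*(x - 1)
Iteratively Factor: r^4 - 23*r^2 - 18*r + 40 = (r - 1)*(r^3 + r^2 - 22*r - 40) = (r - 1)*(r + 4)*(r^2 - 3*r - 10) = (r - 5)*(r - 1)*(r + 4)*(r + 2)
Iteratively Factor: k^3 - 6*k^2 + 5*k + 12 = (k - 4)*(k^2 - 2*k - 3) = (k - 4)*(k + 1)*(k - 3)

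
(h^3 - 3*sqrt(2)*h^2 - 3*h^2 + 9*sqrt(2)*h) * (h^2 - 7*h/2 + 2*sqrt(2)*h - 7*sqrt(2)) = h^5 - 13*h^4/2 - sqrt(2)*h^4 - 3*h^3/2 + 13*sqrt(2)*h^3/2 - 21*sqrt(2)*h^2/2 + 78*h^2 - 126*h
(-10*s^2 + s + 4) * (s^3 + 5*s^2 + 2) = -10*s^5 - 49*s^4 + 9*s^3 + 2*s + 8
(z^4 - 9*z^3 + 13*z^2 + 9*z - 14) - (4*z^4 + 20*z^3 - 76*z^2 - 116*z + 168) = -3*z^4 - 29*z^3 + 89*z^2 + 125*z - 182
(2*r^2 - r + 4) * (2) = 4*r^2 - 2*r + 8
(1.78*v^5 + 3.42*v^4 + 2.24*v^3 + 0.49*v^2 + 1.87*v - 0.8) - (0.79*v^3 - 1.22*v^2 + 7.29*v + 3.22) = 1.78*v^5 + 3.42*v^4 + 1.45*v^3 + 1.71*v^2 - 5.42*v - 4.02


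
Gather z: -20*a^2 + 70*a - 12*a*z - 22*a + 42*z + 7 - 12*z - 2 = -20*a^2 + 48*a + z*(30 - 12*a) + 5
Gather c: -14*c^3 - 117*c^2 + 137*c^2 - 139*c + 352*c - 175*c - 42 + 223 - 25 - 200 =-14*c^3 + 20*c^2 + 38*c - 44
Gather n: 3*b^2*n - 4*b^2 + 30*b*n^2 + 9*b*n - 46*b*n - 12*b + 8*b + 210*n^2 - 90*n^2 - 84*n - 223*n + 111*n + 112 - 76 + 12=-4*b^2 - 4*b + n^2*(30*b + 120) + n*(3*b^2 - 37*b - 196) + 48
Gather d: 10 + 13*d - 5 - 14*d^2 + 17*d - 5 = -14*d^2 + 30*d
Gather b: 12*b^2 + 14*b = 12*b^2 + 14*b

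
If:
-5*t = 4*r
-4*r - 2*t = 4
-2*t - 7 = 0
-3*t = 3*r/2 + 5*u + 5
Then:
No Solution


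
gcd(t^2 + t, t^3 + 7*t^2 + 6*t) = t^2 + t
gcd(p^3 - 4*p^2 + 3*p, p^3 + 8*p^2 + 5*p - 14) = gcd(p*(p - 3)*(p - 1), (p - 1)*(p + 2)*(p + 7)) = p - 1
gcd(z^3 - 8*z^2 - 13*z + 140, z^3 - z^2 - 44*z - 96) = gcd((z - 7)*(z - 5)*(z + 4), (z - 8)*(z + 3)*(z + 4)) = z + 4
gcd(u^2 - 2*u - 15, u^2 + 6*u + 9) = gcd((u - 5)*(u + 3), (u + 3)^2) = u + 3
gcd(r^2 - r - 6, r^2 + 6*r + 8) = r + 2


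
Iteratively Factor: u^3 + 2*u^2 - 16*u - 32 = (u + 4)*(u^2 - 2*u - 8) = (u - 4)*(u + 4)*(u + 2)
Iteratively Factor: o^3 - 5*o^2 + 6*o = (o - 3)*(o^2 - 2*o) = (o - 3)*(o - 2)*(o)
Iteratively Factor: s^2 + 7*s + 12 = (s + 4)*(s + 3)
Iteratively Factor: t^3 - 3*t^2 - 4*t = (t + 1)*(t^2 - 4*t) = (t - 4)*(t + 1)*(t)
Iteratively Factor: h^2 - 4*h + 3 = (h - 1)*(h - 3)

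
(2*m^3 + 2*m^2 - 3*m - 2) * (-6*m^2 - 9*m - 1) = -12*m^5 - 30*m^4 - 2*m^3 + 37*m^2 + 21*m + 2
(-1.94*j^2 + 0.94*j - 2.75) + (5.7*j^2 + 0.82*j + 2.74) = 3.76*j^2 + 1.76*j - 0.00999999999999979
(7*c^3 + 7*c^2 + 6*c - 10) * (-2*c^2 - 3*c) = -14*c^5 - 35*c^4 - 33*c^3 + 2*c^2 + 30*c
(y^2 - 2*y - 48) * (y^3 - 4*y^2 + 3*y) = y^5 - 6*y^4 - 37*y^3 + 186*y^2 - 144*y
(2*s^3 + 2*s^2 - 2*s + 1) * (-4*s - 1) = -8*s^4 - 10*s^3 + 6*s^2 - 2*s - 1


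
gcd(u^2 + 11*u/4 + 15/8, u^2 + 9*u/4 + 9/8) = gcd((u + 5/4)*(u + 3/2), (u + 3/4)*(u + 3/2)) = u + 3/2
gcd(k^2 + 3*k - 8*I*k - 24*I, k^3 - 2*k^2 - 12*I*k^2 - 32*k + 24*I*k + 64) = k - 8*I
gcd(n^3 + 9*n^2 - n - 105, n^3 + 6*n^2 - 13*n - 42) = n^2 + 4*n - 21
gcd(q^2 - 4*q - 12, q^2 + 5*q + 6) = q + 2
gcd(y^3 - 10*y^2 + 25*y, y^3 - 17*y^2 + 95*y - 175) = y^2 - 10*y + 25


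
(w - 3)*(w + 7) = w^2 + 4*w - 21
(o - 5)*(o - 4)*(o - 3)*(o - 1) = o^4 - 13*o^3 + 59*o^2 - 107*o + 60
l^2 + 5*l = l*(l + 5)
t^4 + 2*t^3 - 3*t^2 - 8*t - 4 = (t - 2)*(t + 1)^2*(t + 2)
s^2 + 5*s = s*(s + 5)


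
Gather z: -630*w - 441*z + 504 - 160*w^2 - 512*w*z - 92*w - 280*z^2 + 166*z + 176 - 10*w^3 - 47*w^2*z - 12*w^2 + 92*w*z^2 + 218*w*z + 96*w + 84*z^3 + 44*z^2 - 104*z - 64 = -10*w^3 - 172*w^2 - 626*w + 84*z^3 + z^2*(92*w - 236) + z*(-47*w^2 - 294*w - 379) + 616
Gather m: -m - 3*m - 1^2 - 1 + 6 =4 - 4*m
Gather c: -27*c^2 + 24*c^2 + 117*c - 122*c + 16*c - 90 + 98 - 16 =-3*c^2 + 11*c - 8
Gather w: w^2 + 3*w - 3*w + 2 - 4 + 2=w^2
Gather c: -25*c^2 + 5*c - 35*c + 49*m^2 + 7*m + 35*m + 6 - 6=-25*c^2 - 30*c + 49*m^2 + 42*m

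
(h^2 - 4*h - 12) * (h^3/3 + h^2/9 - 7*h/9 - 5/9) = h^5/3 - 11*h^4/9 - 47*h^3/9 + 11*h^2/9 + 104*h/9 + 20/3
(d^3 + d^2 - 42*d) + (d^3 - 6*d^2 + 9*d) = 2*d^3 - 5*d^2 - 33*d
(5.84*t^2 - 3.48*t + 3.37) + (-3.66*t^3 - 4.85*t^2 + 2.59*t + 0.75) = -3.66*t^3 + 0.99*t^2 - 0.89*t + 4.12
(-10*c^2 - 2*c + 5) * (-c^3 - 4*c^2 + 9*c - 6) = 10*c^5 + 42*c^4 - 87*c^3 + 22*c^2 + 57*c - 30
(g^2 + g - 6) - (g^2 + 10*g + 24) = -9*g - 30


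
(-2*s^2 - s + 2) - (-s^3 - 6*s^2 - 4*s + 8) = s^3 + 4*s^2 + 3*s - 6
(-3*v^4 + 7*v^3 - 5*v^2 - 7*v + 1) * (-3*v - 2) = 9*v^5 - 15*v^4 + v^3 + 31*v^2 + 11*v - 2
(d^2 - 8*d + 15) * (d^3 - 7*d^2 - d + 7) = d^5 - 15*d^4 + 70*d^3 - 90*d^2 - 71*d + 105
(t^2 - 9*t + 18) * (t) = t^3 - 9*t^2 + 18*t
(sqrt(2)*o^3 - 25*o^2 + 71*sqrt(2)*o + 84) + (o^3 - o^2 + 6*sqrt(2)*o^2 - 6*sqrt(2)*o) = o^3 + sqrt(2)*o^3 - 26*o^2 + 6*sqrt(2)*o^2 + 65*sqrt(2)*o + 84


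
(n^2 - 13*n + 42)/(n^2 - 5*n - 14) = (n - 6)/(n + 2)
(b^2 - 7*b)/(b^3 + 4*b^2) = (b - 7)/(b*(b + 4))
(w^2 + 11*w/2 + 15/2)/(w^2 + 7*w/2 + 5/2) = (w + 3)/(w + 1)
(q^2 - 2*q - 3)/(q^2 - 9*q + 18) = (q + 1)/(q - 6)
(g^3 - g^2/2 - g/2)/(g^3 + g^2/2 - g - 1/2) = g/(g + 1)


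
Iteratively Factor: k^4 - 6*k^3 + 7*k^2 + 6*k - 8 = (k - 4)*(k^3 - 2*k^2 - k + 2) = (k - 4)*(k - 1)*(k^2 - k - 2) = (k - 4)*(k - 1)*(k + 1)*(k - 2)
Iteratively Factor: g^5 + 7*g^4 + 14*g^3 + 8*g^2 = (g)*(g^4 + 7*g^3 + 14*g^2 + 8*g) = g^2*(g^3 + 7*g^2 + 14*g + 8) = g^2*(g + 1)*(g^2 + 6*g + 8) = g^2*(g + 1)*(g + 4)*(g + 2)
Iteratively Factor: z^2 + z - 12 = (z - 3)*(z + 4)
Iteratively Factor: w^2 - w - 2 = (w + 1)*(w - 2)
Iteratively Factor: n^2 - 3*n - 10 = (n - 5)*(n + 2)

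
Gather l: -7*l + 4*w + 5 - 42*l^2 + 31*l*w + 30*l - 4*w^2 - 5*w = -42*l^2 + l*(31*w + 23) - 4*w^2 - w + 5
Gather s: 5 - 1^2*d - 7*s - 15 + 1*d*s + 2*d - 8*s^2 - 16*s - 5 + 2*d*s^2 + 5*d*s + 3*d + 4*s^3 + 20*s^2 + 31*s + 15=4*d + 4*s^3 + s^2*(2*d + 12) + s*(6*d + 8)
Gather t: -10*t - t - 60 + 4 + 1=-11*t - 55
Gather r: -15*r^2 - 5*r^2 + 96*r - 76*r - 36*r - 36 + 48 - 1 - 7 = -20*r^2 - 16*r + 4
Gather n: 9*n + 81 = 9*n + 81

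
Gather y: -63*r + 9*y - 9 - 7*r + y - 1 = -70*r + 10*y - 10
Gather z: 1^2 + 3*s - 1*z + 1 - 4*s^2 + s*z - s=-4*s^2 + 2*s + z*(s - 1) + 2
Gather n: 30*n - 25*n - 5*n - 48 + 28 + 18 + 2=0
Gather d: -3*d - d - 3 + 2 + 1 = -4*d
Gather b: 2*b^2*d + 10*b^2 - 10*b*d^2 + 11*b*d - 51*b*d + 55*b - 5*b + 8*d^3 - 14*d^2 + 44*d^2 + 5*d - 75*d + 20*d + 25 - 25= b^2*(2*d + 10) + b*(-10*d^2 - 40*d + 50) + 8*d^3 + 30*d^2 - 50*d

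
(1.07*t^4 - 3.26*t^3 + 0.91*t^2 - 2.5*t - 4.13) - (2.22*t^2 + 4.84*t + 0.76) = 1.07*t^4 - 3.26*t^3 - 1.31*t^2 - 7.34*t - 4.89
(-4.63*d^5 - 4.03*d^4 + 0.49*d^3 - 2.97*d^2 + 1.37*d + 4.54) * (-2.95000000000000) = 13.6585*d^5 + 11.8885*d^4 - 1.4455*d^3 + 8.7615*d^2 - 4.0415*d - 13.393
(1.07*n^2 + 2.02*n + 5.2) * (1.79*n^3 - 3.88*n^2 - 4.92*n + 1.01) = 1.9153*n^5 - 0.5358*n^4 - 3.794*n^3 - 29.0337*n^2 - 23.5438*n + 5.252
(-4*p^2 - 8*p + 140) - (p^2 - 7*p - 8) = -5*p^2 - p + 148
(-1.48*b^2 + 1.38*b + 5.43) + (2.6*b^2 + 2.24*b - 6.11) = 1.12*b^2 + 3.62*b - 0.680000000000001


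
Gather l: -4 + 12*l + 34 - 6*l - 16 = 6*l + 14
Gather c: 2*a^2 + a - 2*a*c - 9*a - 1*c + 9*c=2*a^2 - 8*a + c*(8 - 2*a)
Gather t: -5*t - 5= -5*t - 5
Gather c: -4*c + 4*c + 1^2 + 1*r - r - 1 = 0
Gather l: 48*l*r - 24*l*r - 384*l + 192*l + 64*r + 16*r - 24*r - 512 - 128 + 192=l*(24*r - 192) + 56*r - 448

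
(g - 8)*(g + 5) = g^2 - 3*g - 40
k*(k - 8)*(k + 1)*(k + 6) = k^4 - k^3 - 50*k^2 - 48*k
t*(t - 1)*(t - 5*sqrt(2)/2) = t^3 - 5*sqrt(2)*t^2/2 - t^2 + 5*sqrt(2)*t/2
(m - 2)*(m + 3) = m^2 + m - 6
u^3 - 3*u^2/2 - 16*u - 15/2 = (u - 5)*(u + 1/2)*(u + 3)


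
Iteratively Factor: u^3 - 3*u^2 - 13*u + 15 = (u - 1)*(u^2 - 2*u - 15) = (u - 1)*(u + 3)*(u - 5)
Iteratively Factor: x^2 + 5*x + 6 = (x + 3)*(x + 2)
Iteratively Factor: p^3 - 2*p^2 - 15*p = (p)*(p^2 - 2*p - 15) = p*(p - 5)*(p + 3)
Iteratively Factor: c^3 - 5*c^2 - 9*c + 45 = (c - 3)*(c^2 - 2*c - 15) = (c - 3)*(c + 3)*(c - 5)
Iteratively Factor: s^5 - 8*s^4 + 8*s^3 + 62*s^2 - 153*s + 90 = (s - 3)*(s^4 - 5*s^3 - 7*s^2 + 41*s - 30) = (s - 3)*(s - 2)*(s^3 - 3*s^2 - 13*s + 15) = (s - 5)*(s - 3)*(s - 2)*(s^2 + 2*s - 3) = (s - 5)*(s - 3)*(s - 2)*(s - 1)*(s + 3)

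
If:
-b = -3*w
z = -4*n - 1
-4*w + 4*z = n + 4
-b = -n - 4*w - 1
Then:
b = -27/13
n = -4/13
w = -9/13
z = 3/13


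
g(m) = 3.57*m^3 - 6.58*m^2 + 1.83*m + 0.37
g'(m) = 10.71*m^2 - 13.16*m + 1.83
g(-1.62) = -35.04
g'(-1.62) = 51.26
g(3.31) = 63.80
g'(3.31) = 75.61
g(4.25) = 163.35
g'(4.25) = 139.35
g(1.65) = 1.51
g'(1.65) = 9.27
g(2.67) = 26.30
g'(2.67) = 43.04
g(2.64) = 25.03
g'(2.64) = 41.73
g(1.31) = -0.50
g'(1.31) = 2.97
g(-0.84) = -7.93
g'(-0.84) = 20.44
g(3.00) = 43.03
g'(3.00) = 58.74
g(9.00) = 2086.39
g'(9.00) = 750.90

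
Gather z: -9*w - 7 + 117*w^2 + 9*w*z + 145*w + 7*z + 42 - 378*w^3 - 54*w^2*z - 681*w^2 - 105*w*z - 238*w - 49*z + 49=-378*w^3 - 564*w^2 - 102*w + z*(-54*w^2 - 96*w - 42) + 84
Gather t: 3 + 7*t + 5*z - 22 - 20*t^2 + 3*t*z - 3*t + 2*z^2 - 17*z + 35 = -20*t^2 + t*(3*z + 4) + 2*z^2 - 12*z + 16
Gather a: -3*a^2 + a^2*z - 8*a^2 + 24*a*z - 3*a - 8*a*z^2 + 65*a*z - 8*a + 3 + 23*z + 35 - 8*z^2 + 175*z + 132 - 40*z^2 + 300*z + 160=a^2*(z - 11) + a*(-8*z^2 + 89*z - 11) - 48*z^2 + 498*z + 330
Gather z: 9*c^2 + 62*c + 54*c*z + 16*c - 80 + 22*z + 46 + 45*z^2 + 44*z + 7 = 9*c^2 + 78*c + 45*z^2 + z*(54*c + 66) - 27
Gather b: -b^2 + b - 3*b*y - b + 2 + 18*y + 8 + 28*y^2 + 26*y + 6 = -b^2 - 3*b*y + 28*y^2 + 44*y + 16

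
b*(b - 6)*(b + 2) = b^3 - 4*b^2 - 12*b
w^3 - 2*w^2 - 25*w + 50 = (w - 5)*(w - 2)*(w + 5)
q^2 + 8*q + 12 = (q + 2)*(q + 6)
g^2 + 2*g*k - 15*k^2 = (g - 3*k)*(g + 5*k)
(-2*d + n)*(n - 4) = -2*d*n + 8*d + n^2 - 4*n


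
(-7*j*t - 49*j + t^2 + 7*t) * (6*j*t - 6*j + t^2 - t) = -42*j^2*t^2 - 252*j^2*t + 294*j^2 - j*t^3 - 6*j*t^2 + 7*j*t + t^4 + 6*t^3 - 7*t^2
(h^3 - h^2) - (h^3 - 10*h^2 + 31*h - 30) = 9*h^2 - 31*h + 30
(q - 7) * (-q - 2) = -q^2 + 5*q + 14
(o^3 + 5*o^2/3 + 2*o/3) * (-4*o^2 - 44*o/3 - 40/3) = -4*o^5 - 64*o^4/3 - 364*o^3/9 - 32*o^2 - 80*o/9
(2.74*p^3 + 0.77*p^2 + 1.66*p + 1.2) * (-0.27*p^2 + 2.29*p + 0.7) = -0.7398*p^5 + 6.0667*p^4 + 3.2331*p^3 + 4.0164*p^2 + 3.91*p + 0.84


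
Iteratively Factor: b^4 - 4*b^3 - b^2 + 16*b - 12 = (b - 2)*(b^3 - 2*b^2 - 5*b + 6) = (b - 2)*(b + 2)*(b^2 - 4*b + 3) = (b - 3)*(b - 2)*(b + 2)*(b - 1)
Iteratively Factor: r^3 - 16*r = (r - 4)*(r^2 + 4*r) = (r - 4)*(r + 4)*(r)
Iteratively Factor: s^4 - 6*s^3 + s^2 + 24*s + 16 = (s + 1)*(s^3 - 7*s^2 + 8*s + 16) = (s + 1)^2*(s^2 - 8*s + 16) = (s - 4)*(s + 1)^2*(s - 4)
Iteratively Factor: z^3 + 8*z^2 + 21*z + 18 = (z + 3)*(z^2 + 5*z + 6) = (z + 2)*(z + 3)*(z + 3)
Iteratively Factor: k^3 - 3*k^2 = (k)*(k^2 - 3*k) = k*(k - 3)*(k)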